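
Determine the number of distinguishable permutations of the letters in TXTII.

TXTII has 5 letters with I appearing twice and T appearing twice.
The number of distinct arrangements is 5!/(2!·2!) = 120/4 = 30.

30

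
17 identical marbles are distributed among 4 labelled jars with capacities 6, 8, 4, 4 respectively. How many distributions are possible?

Ignoring the caps, the number of non-negative solutions to x_1+…+x_4 = 17 is C(20,3) = 1140.
Subtract solutions that violate a single cap (substitute x_i' = x_i − (cap_i+1)): x_1 ≥ 7 gives C(13,3) = 286; x_2 ≥ 9 gives C(11,3) = 165; x_3 ≥ 5 gives C(15,3) = 455; x_4 ≥ 5 gives C(15,3) = 455. Together 1361.
Add back pairs where two caps are both exceeded: 4 + 56 + 56 + 20 + 20 + 120 = 276.
Subtract triples: 0 + 0 + 1 + 0 = 1.
By inclusion–exclusion the count is 1140 − 1361 + 276 − 1 = 54.

54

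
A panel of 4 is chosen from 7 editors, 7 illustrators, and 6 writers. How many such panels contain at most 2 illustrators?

4355

Split by how many illustrators are chosen (0 through 2).
Sum: C(7,0)·C(13,4) + C(7,1)·C(13,3) + C(7,2)·C(13,2) = 715 + 2002 + 1638 = 4355.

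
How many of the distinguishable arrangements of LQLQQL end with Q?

10

With the last slot taken by Q, it remains to arrange the other 5 letters (LLQQL).
Those 5 letters have L appearing 3 times and Q appearing twice, giving (5)!/(3!·2!) = 10.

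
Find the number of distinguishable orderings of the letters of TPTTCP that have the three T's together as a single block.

Treat the 3 copies of T as a single block. The multiset to arrange is then {TTT, C, P, P}, 4 items in all.
That gives (4)!/(2!) = 12 arrangements.

12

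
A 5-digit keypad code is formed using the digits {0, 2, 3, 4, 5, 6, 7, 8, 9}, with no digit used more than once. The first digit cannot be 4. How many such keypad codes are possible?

The first digit has 9−1 = 8 choices (anything except 4).
The remaining 4 digits are filled from the other 8 symbols without repetition: 8 × 7 × 6 × 5 = 1680.
Total: 8 × 1680 = 13440.

13440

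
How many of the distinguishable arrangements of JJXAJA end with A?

Fix A in the last position and arrange the remaining 5 letters.
Those 5 letters have J appearing 3 times, giving (5)!/(3!) = 20.

20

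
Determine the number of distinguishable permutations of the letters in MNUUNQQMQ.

MNUUNQQMQ has 9 letters with M appearing twice, N appearing twice, Q appearing 3 times, and U appearing twice.
So there are 9! / (3!·2!·2!·2!) = 7560 distinguishable arrangements.

7560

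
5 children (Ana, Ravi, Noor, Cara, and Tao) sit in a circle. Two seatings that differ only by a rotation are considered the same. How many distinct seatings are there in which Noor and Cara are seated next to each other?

Glue Noor and Cara into a block (2 internal orders). Seating 4 units around a circle gives (3)! arrangements.
So 2 × (3)! = 2 × 6 = 12.

12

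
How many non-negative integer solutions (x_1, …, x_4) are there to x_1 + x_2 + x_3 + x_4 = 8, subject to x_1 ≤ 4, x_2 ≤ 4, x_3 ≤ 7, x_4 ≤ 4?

104

By stars and bars, unrestricted non-negative solutions to x_1+…+x_4 = 8 number C(8+3,3) = 165.
Subtract solutions that violate a single cap (substitute x_i' = x_i − (cap_i+1)): x_1 ≥ 5 gives C(6,3) = 20; x_2 ≥ 5 gives C(6,3) = 20; x_3 ≥ 8 gives C(3,3) = 1; x_4 ≥ 5 gives C(6,3) = 20. Together 61.
No two caps can be exceeded simultaneously, so the pair terms are all 0.
By inclusion–exclusion the count is 165 − 61 + 0 = 104.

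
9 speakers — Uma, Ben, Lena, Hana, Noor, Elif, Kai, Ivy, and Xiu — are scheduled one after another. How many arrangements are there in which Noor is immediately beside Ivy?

Treat {Noor, Ivy} as a single unit. There are 8 units to order, and the pair itself can be ordered 2 ways.
So the count is 2·(8)! = 80640.

80640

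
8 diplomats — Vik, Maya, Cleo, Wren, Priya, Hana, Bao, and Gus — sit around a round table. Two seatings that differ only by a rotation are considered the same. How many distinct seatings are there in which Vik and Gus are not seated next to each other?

3600

Without the restriction there are (7)! = 5040 seatings.
Seatings with Vik beside Gus: treat them as a block with 2 internal orders, giving 2 × (6)! = 1440.
Subtracting, 5040 − 1440 = 3600.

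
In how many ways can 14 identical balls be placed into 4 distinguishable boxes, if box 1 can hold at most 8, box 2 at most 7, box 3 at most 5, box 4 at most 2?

Ignoring the caps, the number of non-negative solutions to x_1+…+x_4 = 14 is C(17,3) = 680.
Subtract solutions that violate a single cap (substitute x_i' = x_i − (cap_i+1)): x_1 ≥ 9 gives C(8,3) = 56; x_2 ≥ 8 gives C(9,3) = 84; x_3 ≥ 6 gives C(11,3) = 165; x_4 ≥ 3 gives C(14,3) = 364. Together 669.
Add back pairs where two caps are both exceeded: 0 + 0 + 10 + 1 + 20 + 56 = 87.
By inclusion–exclusion the count is 680 − 669 + 87 = 98.

98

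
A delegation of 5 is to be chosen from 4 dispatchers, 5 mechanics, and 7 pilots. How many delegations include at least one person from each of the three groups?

3010

Unrestricted: C(16,5) = 4368 ways to pick any 5 of the 16.
Selections missing a whole group: no dispatchers → C(12,5) = 792; no mechanics → C(11,5) = 462; no pilots → C(9,5) = 126.
Add back selections omitting two groups (i.e. drawn from a single group): C(4,5) + C(5,5) + C(7,5) = 22.
By inclusion–exclusion: 4368 − 1380 + 22 = 3010.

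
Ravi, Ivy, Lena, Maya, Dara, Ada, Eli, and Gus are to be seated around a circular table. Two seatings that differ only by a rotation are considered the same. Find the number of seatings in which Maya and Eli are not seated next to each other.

All circular seatings of 8 people number (7)! = 5040.
Those with Maya next to Eli: fuse the pair into one unit and seat 7 units around a circle — 2·(6)! = 1440.
Subtracting, 5040 − 1440 = 3600.

3600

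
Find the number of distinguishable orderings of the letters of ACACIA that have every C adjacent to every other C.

20

Treat the 2 copies of C as a single block. The multiset to arrange is then {CC, A, A, A, I}, 5 items in all.
That gives (5)!/(3!) = 20 arrangements.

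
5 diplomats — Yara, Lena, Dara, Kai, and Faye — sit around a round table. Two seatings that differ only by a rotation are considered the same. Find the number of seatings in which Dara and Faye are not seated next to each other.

Without the restriction there are (4)! = 24 seatings.
Those with Dara next to Faye: fuse the pair into one unit and seat 4 units around a circle — 2·(3)! = 12.
Subtracting, 24 − 12 = 12.

12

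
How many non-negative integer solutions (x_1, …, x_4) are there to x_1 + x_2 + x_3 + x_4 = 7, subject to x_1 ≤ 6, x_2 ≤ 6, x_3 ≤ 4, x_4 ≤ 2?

73

By stars and bars, unrestricted non-negative solutions to x_1+…+x_4 = 7 number C(7+3,3) = 120.
Subtract solutions that violate a single cap (substitute x_i' = x_i − (cap_i+1)): x_1 ≥ 7 gives C(3,3) = 1; x_2 ≥ 7 gives C(3,3) = 1; x_3 ≥ 5 gives C(5,3) = 10; x_4 ≥ 3 gives C(7,3) = 35. Together 47.
No two caps can be exceeded simultaneously, so the pair terms are all 0.
By inclusion–exclusion the count is 120 − 47 + 0 = 73.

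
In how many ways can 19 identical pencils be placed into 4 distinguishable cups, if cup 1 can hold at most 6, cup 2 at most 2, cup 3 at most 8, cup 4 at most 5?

10

Without the upper bounds there are C(22,3) = 1540 ways to split 19 among 4 cups.
Subtract solutions that violate a single cap (substitute x_i' = x_i − (cap_i+1)): x_1 ≥ 7 gives C(15,3) = 455; x_2 ≥ 3 gives C(19,3) = 969; x_3 ≥ 9 gives C(13,3) = 286; x_4 ≥ 6 gives C(16,3) = 560. Together 2270.
Add back pairs where two caps are both exceeded: 220 + 20 + 84 + 120 + 286 + 35 = 765.
Subtract triples: 1 + 20 + 0 + 4 = 25.
By inclusion–exclusion the count is 1540 − 2270 + 765 − 25 = 10.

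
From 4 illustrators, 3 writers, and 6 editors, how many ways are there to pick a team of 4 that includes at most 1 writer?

570

Split by how many writers are chosen (0 through 1).
Sum: C(3,0)·C(10,4) + C(3,1)·C(10,3) = 210 + 360 = 570.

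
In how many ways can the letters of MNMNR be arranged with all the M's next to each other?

12

Treat the 2 copies of M as a single block. The multiset to arrange is then {MM, N, N, R}, 4 items in all.
That gives (4)!/(2!) = 12 arrangements.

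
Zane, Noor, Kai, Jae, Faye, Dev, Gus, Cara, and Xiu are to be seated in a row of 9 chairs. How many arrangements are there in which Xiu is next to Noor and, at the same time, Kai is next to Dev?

20160

Treat {Xiu,Noor} as one block (2 orders) and {Kai,Dev} as another (2 orders).
That leaves 7 units to arrange: 2 × 2 × 7! = 4 × 5040 = 20160.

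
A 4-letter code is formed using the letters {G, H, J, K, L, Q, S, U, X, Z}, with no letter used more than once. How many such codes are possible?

5040

This is a permutation of 4 out of 10: P(10,4) = 10!/6!.
That product is 10 × 9 × 8 × 7 = 5040.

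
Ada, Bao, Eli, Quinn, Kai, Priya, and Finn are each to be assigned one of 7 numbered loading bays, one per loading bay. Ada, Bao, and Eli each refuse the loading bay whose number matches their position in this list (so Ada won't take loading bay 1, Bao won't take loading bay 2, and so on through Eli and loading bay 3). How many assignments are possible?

Let Aᵢ (for i ∈ {1, 2, 3}) be the placements that put person i in their forbidden loading bay. Any j of these fix j positions, leaving (7−j)! ways to fill the rest, and there are C(3,j) ways to pick which j.
By inclusion–exclusion, the number of valid placements is Σ_{j=0}^{3} (−1)^j C(3,j)·(7−j)!.
Computing: 5040 − 2160 + 360 − 24 = 3216.

3216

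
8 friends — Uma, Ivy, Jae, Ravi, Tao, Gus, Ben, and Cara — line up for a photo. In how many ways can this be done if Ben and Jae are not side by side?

30240

Of the 8! = 40320 arrangements, those with Ben and Jae adjacent number 2 × 7! = 10080 (treat the pair as a block with 2 internal orders).
Complementary counting: 40320 − 10080 = 30240.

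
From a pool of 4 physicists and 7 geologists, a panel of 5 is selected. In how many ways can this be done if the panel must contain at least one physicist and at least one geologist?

441

With no constraint there are C(11,5) = 462 possible selections.
Subtract selections that omit an entire group: no physicists → C(7,5) = 21; no geologists → C(4,5) = 0.
Both groups omitted at once is impossible, so 462 − 21 = 441.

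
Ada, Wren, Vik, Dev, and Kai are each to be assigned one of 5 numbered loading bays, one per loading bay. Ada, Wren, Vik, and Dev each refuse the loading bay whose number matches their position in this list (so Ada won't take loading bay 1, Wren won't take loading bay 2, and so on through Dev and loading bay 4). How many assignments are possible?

Let Aᵢ (for 1 ≤ i ≤ 4) be the placements that put person i in their forbidden loading bay. Any j of these fix j positions, leaving (5−j)! ways to fill the rest, and there are C(4,j) ways to pick which j.
By inclusion–exclusion, the number of valid placements is Σ_{j=0}^{4} (−1)^j C(4,j)·(5−j)!.
Computing: 120 − 96 + 36 − 8 + 1 = 53.

53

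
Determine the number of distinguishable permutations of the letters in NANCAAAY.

NANCAAAY has 8 letters with A appearing 4 times and N appearing twice.
So there are 8! / (4!·2!) = 840 distinguishable arrangements.

840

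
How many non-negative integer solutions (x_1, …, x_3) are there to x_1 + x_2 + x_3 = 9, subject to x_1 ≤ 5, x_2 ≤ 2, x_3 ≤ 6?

12

Ignoring the caps, the number of non-negative solutions to x_1+…+x_3 = 9 is C(11,2) = 55.
Subtract solutions that violate a single cap (substitute x_i' = x_i − (cap_i+1)): x_1 ≥ 6 gives C(5,2) = 10; x_2 ≥ 3 gives C(8,2) = 28; x_3 ≥ 7 gives C(4,2) = 6. Together 44.
Add back pairs where two caps are both exceeded: 1 + 0 + 0 = 1.
By inclusion–exclusion the count is 55 − 44 + 1 = 12.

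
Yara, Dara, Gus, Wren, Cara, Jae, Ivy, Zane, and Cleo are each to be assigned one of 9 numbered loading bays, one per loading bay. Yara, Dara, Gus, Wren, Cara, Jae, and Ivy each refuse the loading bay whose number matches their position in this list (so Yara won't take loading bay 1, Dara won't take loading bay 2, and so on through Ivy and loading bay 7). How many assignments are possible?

Let Aᵢ (for 1 ≤ i ≤ 7) be the placements that put person i in their forbidden loading bay. Any j of these fix j positions, leaving (9−j)! ways to fill the rest, and there are C(7,j) ways to pick which j.
By inclusion–exclusion, the number of valid placements is Σ_{j=0}^{7} (−1)^j C(7,j)·(9−j)!.
Computing: 362880 − 282240 + 105840 − 25200 + 4200 − 504 + 42 − 2 = 165016.

165016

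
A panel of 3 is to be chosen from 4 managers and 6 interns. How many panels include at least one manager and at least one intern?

Total 3-person selections from all 10: C(10,3) = 120.
Subtract selections that omit an entire group: no managers → C(6,3) = 20; no interns → C(4,3) = 4.
Both groups omitted at once is impossible, so 120 − 24 = 96.

96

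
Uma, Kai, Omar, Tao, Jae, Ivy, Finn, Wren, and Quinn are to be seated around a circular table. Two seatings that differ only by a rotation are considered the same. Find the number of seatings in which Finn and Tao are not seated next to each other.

Without the restriction there are (8)! = 40320 seatings.
Seatings with Finn beside Tao: treat them as a block with 2 internal orders, giving 2 × (7)! = 10080.
Subtracting, 40320 − 10080 = 30240.

30240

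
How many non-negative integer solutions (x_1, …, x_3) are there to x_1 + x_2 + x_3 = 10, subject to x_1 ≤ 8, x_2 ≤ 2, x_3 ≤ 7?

Ignoring the caps, the number of non-negative solutions to x_1+…+x_3 = 10 is C(12,2) = 66.
Subtract solutions that violate a single cap (substitute x_i' = x_i − (cap_i+1)): x_1 ≥ 9 gives C(3,2) = 3; x_2 ≥ 3 gives C(9,2) = 36; x_3 ≥ 8 gives C(4,2) = 6. Together 45.
No two caps can be exceeded simultaneously, so the pair terms are all 0.
By inclusion–exclusion the count is 66 − 45 + 0 = 21.

21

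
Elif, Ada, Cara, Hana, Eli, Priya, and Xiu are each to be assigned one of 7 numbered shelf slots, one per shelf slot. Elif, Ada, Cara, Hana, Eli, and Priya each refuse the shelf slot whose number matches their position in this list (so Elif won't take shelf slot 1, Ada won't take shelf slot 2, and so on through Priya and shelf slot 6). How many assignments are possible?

Let Aᵢ (for 1 ≤ i ≤ 6) be the placements that put person i in their forbidden shelf slot. Any j of these fix j positions, leaving (7−j)! ways to fill the rest, and there are C(6,j) ways to pick which j.
By inclusion–exclusion, the number of valid placements is Σ_{j=0}^{6} (−1)^j C(6,j)·(7−j)!.
Computing: 5040 − 4320 + 1800 − 480 + 90 − 12 + 1 = 2119.

2119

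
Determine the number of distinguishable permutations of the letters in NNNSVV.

NNNSVV has 6 letters with N appearing 3 times and V appearing twice.
The number of distinct arrangements is 6!/(3!·2!) = 720/12 = 60.

60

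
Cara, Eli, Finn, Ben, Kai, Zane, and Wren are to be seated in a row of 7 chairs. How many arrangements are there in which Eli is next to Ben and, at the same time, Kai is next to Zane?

Treat {Eli,Ben} as one block (2 orders) and {Kai,Zane} as another (2 orders).
That leaves 5 units to arrange: 2 × 2 × 5! = 4 × 120 = 480.

480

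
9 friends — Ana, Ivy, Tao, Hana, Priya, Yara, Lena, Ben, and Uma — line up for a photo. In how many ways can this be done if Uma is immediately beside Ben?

Place the 7 others and the Uma-Ben pair as 8 objects in a line; the pair has 2 internal arrangements.
So the count is 2·(8)! = 80640.

80640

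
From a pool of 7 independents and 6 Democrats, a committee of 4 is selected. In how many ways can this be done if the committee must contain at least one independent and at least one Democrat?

665

With no constraint there are C(13,4) = 715 possible selections.
Subtract selections that omit an entire group: no independents → C(6,4) = 15; no Democrats → C(7,4) = 35.
Both groups omitted at once is impossible, so 715 − 50 = 665.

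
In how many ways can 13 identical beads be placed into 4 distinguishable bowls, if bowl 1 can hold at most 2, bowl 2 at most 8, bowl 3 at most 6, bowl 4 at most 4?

Without the upper bounds there are C(16,3) = 560 ways to split 13 among 4 bowls.
Subtract solutions that violate a single cap (substitute x_i' = x_i − (cap_i+1)): x_1 ≥ 3 gives C(13,3) = 286; x_2 ≥ 9 gives C(7,3) = 35; x_3 ≥ 7 gives C(9,3) = 84; x_4 ≥ 5 gives C(11,3) = 165. Together 570.
Add back pairs where two caps are both exceeded: 4 + 20 + 56 + 0 + 0 + 4 = 84.
By inclusion–exclusion the count is 560 − 570 + 84 = 74.

74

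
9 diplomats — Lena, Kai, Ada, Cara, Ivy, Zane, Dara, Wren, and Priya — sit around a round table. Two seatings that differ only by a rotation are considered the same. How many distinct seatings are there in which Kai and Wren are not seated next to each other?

Without the restriction there are (8)! = 40320 seatings.
Seatings with Kai beside Wren: treat them as a block with 2 internal orders, giving 2 × (7)! = 10080.
Subtracting, 40320 − 10080 = 30240.

30240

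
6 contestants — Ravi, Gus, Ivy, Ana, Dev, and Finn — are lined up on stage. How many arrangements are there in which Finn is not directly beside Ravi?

There are 6! = 720 arrangements in all. If Finn and Ravi are adjacent, merging them into one block gives 2·(5)! = 240 arrangements.
Complementary counting: 720 − 240 = 480.

480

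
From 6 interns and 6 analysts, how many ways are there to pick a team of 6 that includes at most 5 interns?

Split by how many interns are chosen (0 through 5).
Sum: C(6,0)·C(6,6) + C(6,1)·C(6,5) + C(6,2)·C(6,4) + C(6,3)·C(6,3) + C(6,4)·C(6,2) + C(6,5)·C(6,1) = 1 + 36 + 225 + 400 + 225 + 36 = 923.

923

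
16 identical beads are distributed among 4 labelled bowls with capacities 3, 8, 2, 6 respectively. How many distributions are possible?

19

Without the upper bounds there are C(19,3) = 969 ways to split 16 among 4 bowls.
Subtract solutions that violate a single cap (substitute x_i' = x_i − (cap_i+1)): x_1 ≥ 4 gives C(15,3) = 455; x_2 ≥ 9 gives C(10,3) = 120; x_3 ≥ 3 gives C(16,3) = 560; x_4 ≥ 7 gives C(12,3) = 220. Together 1355.
Add back pairs where two caps are both exceeded: 20 + 220 + 56 + 35 + 1 + 84 = 416.
Subtract triples: 1 + 0 + 10 + 0 = 11.
By inclusion–exclusion the count is 969 − 1355 + 416 − 11 = 19.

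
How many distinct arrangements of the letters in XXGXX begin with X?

4

Fix X in the first position and arrange the remaining 4 letters.
Those 4 letters have X appearing 3 times, giving (4)!/(3!) = 4.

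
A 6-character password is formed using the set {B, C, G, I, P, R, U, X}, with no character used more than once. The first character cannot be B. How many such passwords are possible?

17640

The first character has 8−1 = 7 choices (anything except B).
The remaining 5 characters are filled from the other 7 symbols without repetition: 7 × 6 × 5 × 4 × 3 = 2520.
Total: 7 × 2520 = 17640.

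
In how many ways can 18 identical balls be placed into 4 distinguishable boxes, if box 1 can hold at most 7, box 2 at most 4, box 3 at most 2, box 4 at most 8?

19

Ignoring the caps, the number of non-negative solutions to x_1+…+x_4 = 18 is C(21,3) = 1330.
Subtract solutions that violate a single cap (substitute x_i' = x_i − (cap_i+1)): x_1 ≥ 8 gives C(13,3) = 286; x_2 ≥ 5 gives C(16,3) = 560; x_3 ≥ 3 gives C(18,3) = 816; x_4 ≥ 9 gives C(12,3) = 220. Together 1882.
Add back pairs where two caps are both exceeded: 56 + 120 + 4 + 286 + 35 + 84 = 585.
Subtract triples: 10 + 0 + 0 + 4 = 14.
By inclusion–exclusion the count is 1330 − 1882 + 585 − 14 = 19.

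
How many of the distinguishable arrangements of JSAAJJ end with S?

10

With the last slot taken by S, it remains to arrange the other 5 letters (JAAJJ).
Those 5 letters have A appearing twice and J appearing 3 times, giving (5)!/(3!·2!) = 10.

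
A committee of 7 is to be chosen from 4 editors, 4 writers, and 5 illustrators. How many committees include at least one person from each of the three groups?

1636

With no constraint there are C(13,7) = 1716 possible selections.
Selections missing a whole group: no editors → C(9,7) = 36; no writers → C(9,7) = 36; no illustrators → C(8,7) = 8.
Add back selections omitting two groups (i.e. drawn from a single group): C(4,7) + C(4,7) + C(5,7) = 0.
By inclusion–exclusion: 1716 − 80 + 0 = 1636.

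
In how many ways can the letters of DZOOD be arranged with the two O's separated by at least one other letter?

There are 5!/(2!·2!) = 30 arrangements of DZOOD in total.
If the two O's are adjacent, glue them into one block, leaving 4 items to arrange: (4)!/(2!) = 12 ways.
Subtracting, 30 − 12 = 18 arrangements keep the O's apart.

18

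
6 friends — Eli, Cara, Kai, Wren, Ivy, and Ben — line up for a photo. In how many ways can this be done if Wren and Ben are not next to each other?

480

Of the 6! = 720 arrangements, those with Wren and Ben adjacent number 2 × 5! = 240 (treat the pair as a block with 2 internal orders).
Complementary counting: 720 − 240 = 480.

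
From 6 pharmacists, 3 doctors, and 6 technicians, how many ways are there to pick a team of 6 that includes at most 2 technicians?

Split by how many technicians are chosen (0 through 2).
Sum: C(6,0)·C(9,6) + C(6,1)·C(9,5) + C(6,2)·C(9,4) = 84 + 756 + 1890 = 2730.

2730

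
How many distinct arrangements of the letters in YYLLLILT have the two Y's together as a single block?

210

Treat the 2 copies of Y as a single block. The multiset to arrange is then {YY, I, L, L, L, L, T}, 7 items in all.
That gives (7)!/(4!) = 210 arrangements.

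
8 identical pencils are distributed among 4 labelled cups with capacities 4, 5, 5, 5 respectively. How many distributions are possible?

115

By stars and bars, unrestricted non-negative solutions to x_1+…+x_4 = 8 number C(8+3,3) = 165.
Subtract solutions that violate a single cap (substitute x_i' = x_i − (cap_i+1)): x_1 ≥ 5 gives C(6,3) = 20; x_2 ≥ 6 gives C(5,3) = 10; x_3 ≥ 6 gives C(5,3) = 10; x_4 ≥ 6 gives C(5,3) = 10. Together 50.
No two caps can be exceeded simultaneously, so the pair terms are all 0.
By inclusion–exclusion the count is 165 − 50 + 0 = 115.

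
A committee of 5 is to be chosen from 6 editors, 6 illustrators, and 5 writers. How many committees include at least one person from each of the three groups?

Total 5-person selections from all 17: C(17,5) = 6188.
Selections missing a whole group: no editors → C(11,5) = 462; no illustrators → C(11,5) = 462; no writers → C(12,5) = 792.
Add back selections omitting two groups (i.e. drawn from a single group): C(6,5) + C(6,5) + C(5,5) = 13.
By inclusion–exclusion: 6188 − 1716 + 13 = 4485.

4485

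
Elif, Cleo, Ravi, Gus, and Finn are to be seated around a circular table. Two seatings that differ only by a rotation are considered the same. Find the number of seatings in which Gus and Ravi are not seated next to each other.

12

Without the restriction there are (4)! = 24 seatings.
Seatings with Gus beside Ravi: treat them as a block with 2 internal orders, giving 2 × (3)! = 12.
Subtracting, 24 − 12 = 12.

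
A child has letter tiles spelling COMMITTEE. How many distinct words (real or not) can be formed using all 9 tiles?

Letter multiplicities in COMMITTEE: C×1, E×2, I×1, M×2, O×1, T×2.
The number of distinct arrangements is 9!/(2!·2!·2!) = 362880/8 = 45360.

45360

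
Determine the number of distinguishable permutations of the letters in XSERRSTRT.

XSERRSTRT has 9 letters with R appearing 3 times, S appearing twice, and T appearing twice.
Dividing 9! = 362880 by 3!·2!·2! = 24 for the repeated letters gives 15120.

15120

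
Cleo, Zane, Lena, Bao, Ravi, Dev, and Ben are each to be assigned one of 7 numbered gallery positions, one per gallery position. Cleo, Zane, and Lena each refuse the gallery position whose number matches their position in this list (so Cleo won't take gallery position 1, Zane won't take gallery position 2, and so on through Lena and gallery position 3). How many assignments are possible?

Let Aᵢ (for i ∈ {1, 2, 3}) be the placements that put person i in their forbidden gallery position. Any j of these fix j positions, leaving (7−j)! ways to fill the rest, and there are C(3,j) ways to pick which j.
By inclusion–exclusion, the number of valid placements is Σ_{j=0}^{3} (−1)^j C(3,j)·(7−j)!.
Computing: 5040 − 2160 + 360 − 24 = 3216.

3216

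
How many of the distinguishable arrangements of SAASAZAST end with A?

With the last slot taken by A, it remains to arrange the other 8 letters (SASAZAST).
Those 8 letters have A appearing 3 times and S appearing 3 times, giving (8)!/(3!·3!) = 1120.

1120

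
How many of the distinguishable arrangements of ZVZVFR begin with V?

Fix V in the first position and arrange the remaining 5 letters.
Those 5 letters have Z appearing twice, giving (5)!/(2!) = 60.

60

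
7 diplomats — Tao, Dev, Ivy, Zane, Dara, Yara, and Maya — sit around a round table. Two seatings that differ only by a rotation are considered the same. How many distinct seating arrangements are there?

Seat Tao anywhere (absorbing the rotational symmetry), then permute the other 6: (6)! = 720.

720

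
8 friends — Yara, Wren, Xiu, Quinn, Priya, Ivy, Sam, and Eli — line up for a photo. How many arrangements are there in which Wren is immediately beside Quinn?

Treat {Wren, Quinn} as a single unit. There are 7 units to order, and the pair itself can be ordered 2 ways.
So the count is 2·(7)! = 10080.

10080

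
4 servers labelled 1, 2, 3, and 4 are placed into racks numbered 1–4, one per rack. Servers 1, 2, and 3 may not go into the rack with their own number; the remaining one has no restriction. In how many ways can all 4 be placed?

11

Let Aᵢ (for i ∈ {1, 2, 3}) be the placements that put server i in its forbidden rack. Any j of these fix j positions, leaving (4−j)! ways to fill the rest, and there are C(3,j) ways to pick which j.
By inclusion–exclusion, the number of valid placements is Σ_{j=0}^{3} (−1)^j C(3,j)·(4−j)!.
Computing: 24 − 18 + 6 − 1 = 11.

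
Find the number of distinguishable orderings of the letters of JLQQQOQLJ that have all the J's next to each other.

840

Treat the 2 copies of J as a single block. The multiset to arrange is then {JJ, L, L, O, Q, Q, Q, Q}, 8 items in all.
That gives (8)!/(4!·2!) = 840 arrangements.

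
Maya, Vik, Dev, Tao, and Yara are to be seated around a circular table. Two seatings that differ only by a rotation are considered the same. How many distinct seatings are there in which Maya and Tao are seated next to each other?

Glue Maya and Tao into a block (2 internal orders). Seating 4 units around a circle gives (3)! arrangements.
So 2 × (3)! = 2 × 6 = 12.

12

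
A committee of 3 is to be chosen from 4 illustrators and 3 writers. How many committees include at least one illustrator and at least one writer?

30

With no constraint there are C(7,3) = 35 possible selections.
Selections missing a whole group: no illustrators → C(3,3) = 1; no writers → C(4,3) = 4.
Both groups omitted at once is impossible, so 35 − 5 = 30.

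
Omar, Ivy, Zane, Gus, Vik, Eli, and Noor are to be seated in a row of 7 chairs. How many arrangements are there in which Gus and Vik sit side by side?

1440

Place the 5 others and the Gus-Vik pair as 6 objects in a line; the pair has 2 internal arrangements.
That gives 2 × 6! = 2 × 720 = 1440.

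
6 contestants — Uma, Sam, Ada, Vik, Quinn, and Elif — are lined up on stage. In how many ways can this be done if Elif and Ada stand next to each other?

240

Place the 4 others and the Elif-Ada pair as 5 objects in a line; the pair has 2 internal arrangements.
So the count is 2·(5)! = 240.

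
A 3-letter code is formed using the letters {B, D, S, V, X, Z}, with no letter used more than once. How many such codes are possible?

Choose and order 3 of the 6 symbols: the first letter has 6 options, the next 5, then 4.
6 × 5 × 4 = 120.

120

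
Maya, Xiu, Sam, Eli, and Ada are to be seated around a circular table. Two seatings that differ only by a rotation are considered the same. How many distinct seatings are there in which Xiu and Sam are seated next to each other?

Glue Xiu and Sam into a block (2 internal orders). Seating 4 units around a circle gives (3)! arrangements.
So 2 × (3)! = 2 × 6 = 12.

12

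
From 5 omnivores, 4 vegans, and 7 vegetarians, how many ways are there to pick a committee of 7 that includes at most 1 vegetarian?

Split by how many vegetarians are chosen (0 through 1).
Sum: C(7,0)·C(9,7) + C(7,1)·C(9,6) = 36 + 588 = 624.

624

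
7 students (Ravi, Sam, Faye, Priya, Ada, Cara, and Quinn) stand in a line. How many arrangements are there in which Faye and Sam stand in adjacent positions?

Place the 5 others and the Faye-Sam pair as 6 objects in a line; the pair has 2 internal arrangements.
That gives 2 × 6! = 2 × 720 = 1440.

1440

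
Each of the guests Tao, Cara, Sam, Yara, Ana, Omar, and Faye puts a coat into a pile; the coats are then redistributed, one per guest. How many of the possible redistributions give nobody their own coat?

Let Aᵢ be the assignments in which guest i gets their own coat. We want the size of the complement of A₁∪…∪A_7.
By inclusion–exclusion this is Σ_{j=0}^{7} (−1)^j C(7,j)·(7−j)!.
Computing: 5040 − 5040 + 2520 − 840 + 210 − 42 + 7 − 1 = 1854.

1854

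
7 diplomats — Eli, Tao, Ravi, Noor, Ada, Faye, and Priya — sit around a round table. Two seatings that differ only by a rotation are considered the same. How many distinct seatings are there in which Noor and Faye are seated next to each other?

Glue Noor and Faye into a block (2 internal orders). Seating 6 units around a circle gives (5)! arrangements.
So 2 × (5)! = 2 × 120 = 240.

240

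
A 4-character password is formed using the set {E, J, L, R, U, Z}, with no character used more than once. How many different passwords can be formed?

360

With no repetition, fill the 4 characters in order: 6 choices, then 5, down to 3.
That product is 6 × 5 × 4 × 3 = 360.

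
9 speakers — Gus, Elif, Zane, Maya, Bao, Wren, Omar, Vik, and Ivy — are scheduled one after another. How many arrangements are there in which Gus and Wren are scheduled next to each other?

80640

Treat {Gus, Wren} as a single unit. There are 8 units to order, and the pair itself can be ordered 2 ways.
That gives 2 × 8! = 2 × 40320 = 80640.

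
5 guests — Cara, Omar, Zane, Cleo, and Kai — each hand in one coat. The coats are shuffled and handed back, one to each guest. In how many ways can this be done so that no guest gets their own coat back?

44

Count assignments avoiding every fixed point. For any j of the 5 guests fixed to their own coat, the other 5−j can be arranged in (5−j)! ways.
By inclusion–exclusion this is Σ_{j=0}^{5} (−1)^j C(5,j)·(5−j)!.
Computing: 120 − 120 + 60 − 20 + 5 − 1 = 44.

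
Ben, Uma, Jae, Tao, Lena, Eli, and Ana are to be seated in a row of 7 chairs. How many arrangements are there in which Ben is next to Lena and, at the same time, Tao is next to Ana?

Treat {Ben,Lena} as one block (2 orders) and {Tao,Ana} as another (2 orders).
That leaves 5 units to arrange: 2 × 2 × 5! = 4 × 120 = 480.

480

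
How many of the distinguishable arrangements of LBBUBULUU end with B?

420

With the last slot taken by B, it remains to arrange the other 8 letters (LBUBULUU).
Those 8 letters have B appearing twice, L appearing twice, and U appearing 4 times, giving (8)!/(4!·2!·2!) = 420.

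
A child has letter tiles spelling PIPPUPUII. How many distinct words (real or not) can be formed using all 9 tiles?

1260

Letter multiplicities in PIPPUPUII: I×3, P×4, U×2.
The number of distinct arrangements is 9!/(4!·3!·2!) = 362880/288 = 1260.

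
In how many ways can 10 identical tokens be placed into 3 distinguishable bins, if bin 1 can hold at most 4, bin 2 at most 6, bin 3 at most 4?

Ignoring the caps, the number of non-negative solutions to x_1+…+x_3 = 10 is C(12,2) = 66.
Subtract solutions that violate a single cap (substitute x_i' = x_i − (cap_i+1)): x_1 ≥ 5 gives C(7,2) = 21; x_2 ≥ 7 gives C(5,2) = 10; x_3 ≥ 5 gives C(7,2) = 21. Together 52.
Add back pairs where two caps are both exceeded: 0 + 1 + 0 = 1.
By inclusion–exclusion the count is 66 − 52 + 1 = 15.

15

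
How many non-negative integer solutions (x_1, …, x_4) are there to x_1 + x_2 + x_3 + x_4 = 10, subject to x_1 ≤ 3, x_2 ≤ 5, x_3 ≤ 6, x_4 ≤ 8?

144

Ignoring the caps, the number of non-negative solutions to x_1+…+x_4 = 10 is C(13,3) = 286.
Subtract solutions that violate a single cap (substitute x_i' = x_i − (cap_i+1)): x_1 ≥ 4 gives C(9,3) = 84; x_2 ≥ 6 gives C(7,3) = 35; x_3 ≥ 7 gives C(6,3) = 20; x_4 ≥ 9 gives C(4,3) = 4. Together 143.
Add back pairs where two caps are both exceeded: 1 + 0 + 0 + 0 + 0 + 0 = 1.
By inclusion–exclusion the count is 286 − 143 + 1 = 144.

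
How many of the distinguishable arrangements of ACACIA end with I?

10

Fix I in the last position and arrange the remaining 5 letters.
Those 5 letters have A appearing 3 times and C appearing twice, giving (5)!/(3!·2!) = 10.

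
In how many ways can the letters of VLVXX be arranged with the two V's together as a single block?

Treat the 2 copies of V as a single block. The multiset to arrange is then {VV, L, X, X}, 4 items in all.
That gives (4)!/(2!) = 12 arrangements.

12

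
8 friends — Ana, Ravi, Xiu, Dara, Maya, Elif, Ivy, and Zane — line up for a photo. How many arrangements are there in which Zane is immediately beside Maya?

10080

Glue Zane and Maya into one block (2 internal orders), leaving 7 units to arrange in a row.
That gives 2 × 7! = 2 × 5040 = 10080.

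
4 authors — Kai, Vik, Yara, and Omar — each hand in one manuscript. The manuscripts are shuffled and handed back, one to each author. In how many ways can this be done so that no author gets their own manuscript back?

9

Count assignments avoiding every fixed point. For any j of the 4 authors fixed to their own manuscript, the other 4−j can be arranged in (4−j)! ways.
By inclusion–exclusion this is Σ_{j=0}^{4} (−1)^j C(4,j)·(4−j)!.
Computing: 24 − 24 + 12 − 4 + 1 = 9.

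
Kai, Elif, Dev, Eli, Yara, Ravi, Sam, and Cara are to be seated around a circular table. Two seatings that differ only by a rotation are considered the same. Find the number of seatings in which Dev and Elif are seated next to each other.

1440

Treat {Dev, Elif} as one unit (2 internal orders) and seat the resulting 7 units around the table: (6)! circular arrangements.
So 2 × (6)! = 2 × 720 = 1440.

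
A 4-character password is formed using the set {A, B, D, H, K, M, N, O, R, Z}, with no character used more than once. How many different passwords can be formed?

This is a permutation of 4 out of 10: P(10,4) = 10!/6!.
10 × 9 × 8 × 7 = 5040.

5040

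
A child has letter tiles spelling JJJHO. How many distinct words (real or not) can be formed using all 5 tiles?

JJJHO has 5 letters with J appearing 3 times.
Dividing 5! = 120 by 3! = 6 for the repeated letters gives 20.

20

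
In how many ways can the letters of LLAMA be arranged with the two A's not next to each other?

There are 5!/(2!·2!) = 30 arrangements of LLAMA in total.
Arrangements with the A's together: treat AA as one letter, giving (4)!/(2!) = 12.
Hence 30 − 12 = 18.

18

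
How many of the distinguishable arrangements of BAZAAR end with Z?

Fix Z in the last position and arrange the remaining 5 letters.
Those 5 letters have A appearing 3 times, giving (5)!/(3!) = 20.

20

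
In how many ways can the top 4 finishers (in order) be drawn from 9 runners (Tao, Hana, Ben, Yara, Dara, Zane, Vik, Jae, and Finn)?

There are 9 choices for 1st place, 8 for 2nd, and so on down to 6 for position 4.
That gives 9 × 8 × 7 × 6 = 3024.

3024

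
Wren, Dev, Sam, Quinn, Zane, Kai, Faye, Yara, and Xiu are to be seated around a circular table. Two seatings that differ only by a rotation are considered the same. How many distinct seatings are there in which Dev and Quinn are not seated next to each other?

30240

Without the restriction there are (8)! = 40320 seatings.
Those with Dev next to Quinn: fuse the pair into one unit and seat 8 units around a circle — 2·(7)! = 10080.
Subtracting, 40320 − 10080 = 30240.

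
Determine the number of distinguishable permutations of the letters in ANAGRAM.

840

ANAGRAM has 7 letters with A appearing 3 times.
The number of distinct arrangements is 7!/(3!) = 5040/6 = 840.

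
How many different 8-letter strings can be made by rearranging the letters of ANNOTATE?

Letter multiplicities in ANNOTATE: A×2, E×1, N×2, O×1, T×2.
So there are 8! / (2!·2!·2!) = 5040 distinguishable arrangements.

5040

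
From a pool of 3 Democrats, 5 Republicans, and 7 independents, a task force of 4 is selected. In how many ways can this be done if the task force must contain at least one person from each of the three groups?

Unrestricted: C(15,4) = 1365 ways to pick any 4 of the 15.
Subtract selections that omit an entire group: no Democrats → C(12,4) = 495; no Republicans → C(10,4) = 210; no independents → C(8,4) = 70.
Add back selections omitting two groups (i.e. drawn from a single group): C(3,4) + C(5,4) + C(7,4) = 40.
By inclusion–exclusion: 1365 − 775 + 40 = 630.

630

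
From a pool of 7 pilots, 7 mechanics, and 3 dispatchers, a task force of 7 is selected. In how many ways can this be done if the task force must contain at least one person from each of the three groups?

15778

Total 7-person selections from all 17: C(17,7) = 19448.
Subtract selections that omit an entire group: no pilots → C(10,7) = 120; no mechanics → C(10,7) = 120; no dispatchers → C(14,7) = 3432.
Add back selections omitting two groups (i.e. drawn from a single group): C(7,7) + C(7,7) + C(3,7) = 2.
By inclusion–exclusion: 19448 − 3672 + 2 = 15778.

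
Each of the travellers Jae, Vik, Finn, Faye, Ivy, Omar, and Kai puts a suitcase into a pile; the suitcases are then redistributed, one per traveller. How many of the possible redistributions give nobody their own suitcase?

1854

This is the derangement count D_7: permutations of 7 items with no fixed point.
By inclusion–exclusion this is Σ_{j=0}^{7} (−1)^j C(7,j)·(7−j)!.
Computing: 5040 − 5040 + 2520 − 840 + 210 − 42 + 7 − 1 = 1854.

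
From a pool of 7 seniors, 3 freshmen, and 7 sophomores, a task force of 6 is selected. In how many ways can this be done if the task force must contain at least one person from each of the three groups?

8967

With no constraint there are C(17,6) = 12376 possible selections.
Selections missing a whole group: no seniors → C(10,6) = 210; no freshmen → C(14,6) = 3003; no sophomores → C(10,6) = 210.
Add back selections omitting two groups (i.e. drawn from a single group): C(7,6) + C(3,6) + C(7,6) = 14.
By inclusion–exclusion: 12376 − 3423 + 14 = 8967.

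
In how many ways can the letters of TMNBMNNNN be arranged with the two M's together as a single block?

336

Treat the 2 copies of M as a single block. The multiset to arrange is then {MM, B, N, N, N, N, N, T}, 8 items in all.
That gives (8)!/(5!) = 336 arrangements.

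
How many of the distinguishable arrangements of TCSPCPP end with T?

With the last slot taken by T, it remains to arrange the other 6 letters (CSPCPP).
Those 6 letters have C appearing twice and P appearing 3 times, giving (6)!/(3!·2!) = 60.

60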